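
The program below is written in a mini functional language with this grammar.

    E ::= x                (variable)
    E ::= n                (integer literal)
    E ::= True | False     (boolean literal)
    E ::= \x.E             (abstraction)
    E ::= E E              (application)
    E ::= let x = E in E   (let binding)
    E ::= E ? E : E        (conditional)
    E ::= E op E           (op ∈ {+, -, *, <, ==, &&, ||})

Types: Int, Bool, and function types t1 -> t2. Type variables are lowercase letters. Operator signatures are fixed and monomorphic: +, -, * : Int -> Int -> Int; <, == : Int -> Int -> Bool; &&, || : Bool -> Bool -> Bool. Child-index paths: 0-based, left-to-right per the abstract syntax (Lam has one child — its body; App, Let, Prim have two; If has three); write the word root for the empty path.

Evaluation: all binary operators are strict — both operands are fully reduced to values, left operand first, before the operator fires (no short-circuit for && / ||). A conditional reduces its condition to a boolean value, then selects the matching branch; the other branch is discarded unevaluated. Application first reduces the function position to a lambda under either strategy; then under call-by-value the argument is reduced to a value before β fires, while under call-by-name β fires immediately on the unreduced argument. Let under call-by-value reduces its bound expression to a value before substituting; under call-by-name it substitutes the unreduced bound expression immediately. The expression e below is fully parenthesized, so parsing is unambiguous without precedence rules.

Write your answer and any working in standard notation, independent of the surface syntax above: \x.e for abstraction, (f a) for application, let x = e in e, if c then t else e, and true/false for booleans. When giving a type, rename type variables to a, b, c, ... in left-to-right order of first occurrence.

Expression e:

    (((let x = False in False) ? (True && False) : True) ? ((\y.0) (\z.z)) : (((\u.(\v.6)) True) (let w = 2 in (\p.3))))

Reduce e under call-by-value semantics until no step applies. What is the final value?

Derivation:
step 0: (if (if (let x = false in false) then (true && false) else true) then ((\y.0) (\z.z)) else (((\u.(\v.6)) true) (let w = 2 in (\p.3))))
step 1: [let@0.0] (if (if false then (true && false) else true) then ((\y.0) (\z.z)) else (((\u.(\v.6)) true) (let w = 2 in (\p.3))))
step 2: [if@0] (if true then ((\y.0) (\z.z)) else (((\u.(\v.6)) true) (let w = 2 in (\p.3))))
step 3: [if@root] ((\y.0) (\z.z))
step 4: [beta@root] 0

Answer: 0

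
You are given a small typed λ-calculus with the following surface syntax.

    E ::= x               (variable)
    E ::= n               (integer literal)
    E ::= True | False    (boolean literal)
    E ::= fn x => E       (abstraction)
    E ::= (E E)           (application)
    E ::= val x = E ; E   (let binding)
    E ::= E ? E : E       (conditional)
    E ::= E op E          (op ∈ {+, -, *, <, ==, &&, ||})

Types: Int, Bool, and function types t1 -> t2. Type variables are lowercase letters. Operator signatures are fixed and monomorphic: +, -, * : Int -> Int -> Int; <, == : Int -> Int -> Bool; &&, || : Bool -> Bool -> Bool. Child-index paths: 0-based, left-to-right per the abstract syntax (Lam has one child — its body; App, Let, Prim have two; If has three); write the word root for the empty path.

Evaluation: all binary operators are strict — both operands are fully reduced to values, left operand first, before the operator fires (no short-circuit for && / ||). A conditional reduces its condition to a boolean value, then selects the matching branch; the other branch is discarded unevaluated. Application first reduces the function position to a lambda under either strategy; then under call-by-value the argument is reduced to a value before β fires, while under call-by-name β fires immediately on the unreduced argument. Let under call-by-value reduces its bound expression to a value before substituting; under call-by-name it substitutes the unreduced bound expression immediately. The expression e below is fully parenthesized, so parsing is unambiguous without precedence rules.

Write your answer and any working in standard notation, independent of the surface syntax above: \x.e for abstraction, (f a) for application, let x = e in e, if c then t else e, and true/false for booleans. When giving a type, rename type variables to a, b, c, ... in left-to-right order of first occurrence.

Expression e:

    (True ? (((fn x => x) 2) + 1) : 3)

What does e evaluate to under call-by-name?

Answer: 3

Working:
step 0: (if true then (((\x.x) 2) + 1) else 3)
step 1: [if@root] (((\x.x) 2) + 1)
step 2: [beta@0] (2 + 1)
step 3: [delta@root] 3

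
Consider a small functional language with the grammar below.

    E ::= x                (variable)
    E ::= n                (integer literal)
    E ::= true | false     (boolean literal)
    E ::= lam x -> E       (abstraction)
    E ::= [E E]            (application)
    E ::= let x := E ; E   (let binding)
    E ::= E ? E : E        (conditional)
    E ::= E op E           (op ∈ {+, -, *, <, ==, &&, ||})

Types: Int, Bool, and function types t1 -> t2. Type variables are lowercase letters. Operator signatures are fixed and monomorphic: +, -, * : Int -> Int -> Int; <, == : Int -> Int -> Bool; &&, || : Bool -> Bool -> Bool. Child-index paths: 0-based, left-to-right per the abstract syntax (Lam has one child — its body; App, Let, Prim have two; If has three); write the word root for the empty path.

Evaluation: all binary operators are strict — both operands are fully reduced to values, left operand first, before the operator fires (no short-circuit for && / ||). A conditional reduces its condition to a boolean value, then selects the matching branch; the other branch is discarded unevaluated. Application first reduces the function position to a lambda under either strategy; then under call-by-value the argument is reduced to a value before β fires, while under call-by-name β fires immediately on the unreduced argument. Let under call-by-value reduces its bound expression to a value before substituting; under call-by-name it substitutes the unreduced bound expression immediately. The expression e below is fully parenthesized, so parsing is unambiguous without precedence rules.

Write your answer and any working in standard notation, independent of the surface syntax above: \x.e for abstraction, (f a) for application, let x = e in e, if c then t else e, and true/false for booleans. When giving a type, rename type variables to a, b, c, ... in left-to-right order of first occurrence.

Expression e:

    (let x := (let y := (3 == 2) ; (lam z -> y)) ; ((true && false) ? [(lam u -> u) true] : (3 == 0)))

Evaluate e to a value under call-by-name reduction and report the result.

Answer: false

Working:
step 0: (let x = (let y = (3 == 2) in (\z.y)) in (if (true && false) then ((\u.u) true) else (3 == 0)))
step 1: [let@root] (if (true && false) then ((\u.u) true) else (3 == 0))
step 2: [delta@0] (if false then ((\u.u) true) else (3 == 0))
step 3: [if@root] (3 == 0)
step 4: [delta@root] false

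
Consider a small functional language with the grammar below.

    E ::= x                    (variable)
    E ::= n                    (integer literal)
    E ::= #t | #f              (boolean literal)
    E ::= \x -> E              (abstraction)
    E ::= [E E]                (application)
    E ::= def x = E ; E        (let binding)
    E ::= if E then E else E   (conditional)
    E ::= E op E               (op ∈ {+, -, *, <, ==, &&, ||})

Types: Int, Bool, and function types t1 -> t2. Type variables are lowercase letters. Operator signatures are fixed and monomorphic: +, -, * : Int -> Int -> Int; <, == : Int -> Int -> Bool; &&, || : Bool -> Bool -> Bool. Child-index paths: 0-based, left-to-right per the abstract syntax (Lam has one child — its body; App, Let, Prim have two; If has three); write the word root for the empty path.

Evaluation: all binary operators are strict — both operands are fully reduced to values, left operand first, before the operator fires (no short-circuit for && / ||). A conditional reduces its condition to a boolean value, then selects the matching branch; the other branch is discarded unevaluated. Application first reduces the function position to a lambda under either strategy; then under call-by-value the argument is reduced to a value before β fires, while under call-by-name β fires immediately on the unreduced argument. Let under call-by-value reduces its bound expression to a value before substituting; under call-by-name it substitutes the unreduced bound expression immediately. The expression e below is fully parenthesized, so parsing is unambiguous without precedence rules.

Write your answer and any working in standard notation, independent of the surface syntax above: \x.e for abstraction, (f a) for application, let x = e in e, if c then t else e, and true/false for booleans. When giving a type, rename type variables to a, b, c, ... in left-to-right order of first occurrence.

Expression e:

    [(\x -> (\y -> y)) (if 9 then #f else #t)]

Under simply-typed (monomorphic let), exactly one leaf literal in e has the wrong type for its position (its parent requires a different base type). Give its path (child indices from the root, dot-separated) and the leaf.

Working:
y : b
\y._ : b -> b
\x._ : a -> b -> b
  unify Int ~ Bool
  FAIL: mismatch Int ~ Bool

Answer: 1.0 : 9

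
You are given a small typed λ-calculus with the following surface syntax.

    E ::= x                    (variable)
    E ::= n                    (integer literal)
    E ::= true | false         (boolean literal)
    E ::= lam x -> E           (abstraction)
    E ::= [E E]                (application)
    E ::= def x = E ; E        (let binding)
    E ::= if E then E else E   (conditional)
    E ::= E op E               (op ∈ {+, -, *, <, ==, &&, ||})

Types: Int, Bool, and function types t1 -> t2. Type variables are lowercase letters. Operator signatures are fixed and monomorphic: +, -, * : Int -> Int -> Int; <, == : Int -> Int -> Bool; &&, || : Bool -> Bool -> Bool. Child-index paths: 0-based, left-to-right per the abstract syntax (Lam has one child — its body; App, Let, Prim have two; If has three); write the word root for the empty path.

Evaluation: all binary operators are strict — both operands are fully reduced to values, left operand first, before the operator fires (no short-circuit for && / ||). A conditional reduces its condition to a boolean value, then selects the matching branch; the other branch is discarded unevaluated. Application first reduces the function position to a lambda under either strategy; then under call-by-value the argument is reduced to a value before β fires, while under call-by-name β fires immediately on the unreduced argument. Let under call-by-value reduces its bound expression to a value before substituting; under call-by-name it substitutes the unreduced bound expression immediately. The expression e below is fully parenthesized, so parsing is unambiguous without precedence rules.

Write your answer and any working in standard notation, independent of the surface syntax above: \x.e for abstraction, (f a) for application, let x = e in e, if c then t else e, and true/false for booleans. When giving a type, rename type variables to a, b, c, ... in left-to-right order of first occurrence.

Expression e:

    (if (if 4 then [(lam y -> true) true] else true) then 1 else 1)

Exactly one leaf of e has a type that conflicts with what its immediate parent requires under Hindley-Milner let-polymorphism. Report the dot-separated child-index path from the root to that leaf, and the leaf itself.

Answer: 0.0 : 4

Working:
  unify Int ~ Bool
  FAIL: mismatch Int ~ Bool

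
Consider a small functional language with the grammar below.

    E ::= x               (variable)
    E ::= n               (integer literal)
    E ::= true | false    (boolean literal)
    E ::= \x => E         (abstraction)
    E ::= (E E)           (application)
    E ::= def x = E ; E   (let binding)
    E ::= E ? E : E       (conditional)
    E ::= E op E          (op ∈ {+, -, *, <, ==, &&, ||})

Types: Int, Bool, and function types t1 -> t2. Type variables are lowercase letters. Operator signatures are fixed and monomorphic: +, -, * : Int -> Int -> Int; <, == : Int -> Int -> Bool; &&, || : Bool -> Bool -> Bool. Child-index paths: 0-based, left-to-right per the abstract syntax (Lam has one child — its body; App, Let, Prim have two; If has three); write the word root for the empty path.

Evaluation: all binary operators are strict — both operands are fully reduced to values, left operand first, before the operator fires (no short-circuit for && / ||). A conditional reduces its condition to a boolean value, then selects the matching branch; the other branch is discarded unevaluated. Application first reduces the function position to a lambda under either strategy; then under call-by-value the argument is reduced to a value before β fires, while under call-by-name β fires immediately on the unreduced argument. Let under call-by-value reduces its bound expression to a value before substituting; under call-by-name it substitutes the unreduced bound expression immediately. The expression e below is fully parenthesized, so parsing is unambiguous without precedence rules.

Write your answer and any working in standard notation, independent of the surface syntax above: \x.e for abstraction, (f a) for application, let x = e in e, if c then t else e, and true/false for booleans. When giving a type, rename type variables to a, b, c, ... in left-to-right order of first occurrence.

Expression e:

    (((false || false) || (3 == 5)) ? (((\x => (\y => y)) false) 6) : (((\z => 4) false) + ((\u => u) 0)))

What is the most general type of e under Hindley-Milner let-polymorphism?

Answer: Int

Derivation:
  unify Bool ~ Bool
  unify Bool ~ Bool
  unify Bool ~ Bool
  unify Int ~ Int
  unify Int ~ Int
  unify Bool ~ Bool
  unify Bool ~ Bool
y : b
\y._ : b -> b
\x._ : a -> b -> b
  unify a -> b -> b ~ Bool -> c
  unify a ~ Bool
  unify b -> b ~ c
_ _ : b -> b
  unify b -> b ~ Int -> d
  unify b ~ Int
  unify Int ~ d
_ _ : Int
\z._ : e -> Int
  unify e -> Int ~ Bool -> f
  unify e ~ Bool
  unify Int ~ f
_ _ : Int
  unify Int ~ Int
u : g
\u._ : g -> g
  unify g -> g ~ Int -> h
  unify g ~ Int
  unify Int ~ h
_ _ : Int
  unify Int ~ Int
  unify Int ~ Int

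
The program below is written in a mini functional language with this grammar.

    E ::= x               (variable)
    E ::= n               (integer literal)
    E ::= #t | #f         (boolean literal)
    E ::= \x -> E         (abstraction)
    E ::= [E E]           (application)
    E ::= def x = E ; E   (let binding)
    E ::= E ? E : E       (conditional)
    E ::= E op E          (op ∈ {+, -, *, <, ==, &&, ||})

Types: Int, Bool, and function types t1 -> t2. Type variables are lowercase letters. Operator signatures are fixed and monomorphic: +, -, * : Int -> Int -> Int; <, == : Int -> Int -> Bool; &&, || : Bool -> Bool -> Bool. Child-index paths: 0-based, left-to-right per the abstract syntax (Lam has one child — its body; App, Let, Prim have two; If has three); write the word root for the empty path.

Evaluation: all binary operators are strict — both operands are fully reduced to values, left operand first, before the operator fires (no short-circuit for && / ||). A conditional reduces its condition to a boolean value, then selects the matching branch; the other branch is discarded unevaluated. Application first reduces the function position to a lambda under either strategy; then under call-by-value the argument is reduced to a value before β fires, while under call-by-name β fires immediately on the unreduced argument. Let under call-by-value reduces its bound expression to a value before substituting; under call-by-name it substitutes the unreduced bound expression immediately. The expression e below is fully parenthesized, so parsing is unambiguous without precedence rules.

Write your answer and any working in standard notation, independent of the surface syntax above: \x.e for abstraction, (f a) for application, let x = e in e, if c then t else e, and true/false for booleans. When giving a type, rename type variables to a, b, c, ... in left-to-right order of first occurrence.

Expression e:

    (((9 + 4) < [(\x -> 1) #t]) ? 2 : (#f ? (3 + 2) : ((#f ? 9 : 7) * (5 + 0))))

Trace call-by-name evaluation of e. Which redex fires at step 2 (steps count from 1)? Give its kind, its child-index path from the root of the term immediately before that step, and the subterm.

Answer: beta at 0.1 : ((\x.1) true)

Working:
step 0: (if ((9 + 4) < ((\x.1) true)) then 2 else (if false then (3 + 2) else ((if false then 9 else 7) * (5 + 0))))
step 1: [delta@0.0] (if (13 < ((\x.1) true)) then 2 else (if false then (3 + 2) else ((if false then 9 else 7) * (5 + 0))))
step 2: [beta@0.1] (if (13 < 1) then 2 else (if false then (3 + 2) else ((if false then 9 else 7) * (5 + 0))))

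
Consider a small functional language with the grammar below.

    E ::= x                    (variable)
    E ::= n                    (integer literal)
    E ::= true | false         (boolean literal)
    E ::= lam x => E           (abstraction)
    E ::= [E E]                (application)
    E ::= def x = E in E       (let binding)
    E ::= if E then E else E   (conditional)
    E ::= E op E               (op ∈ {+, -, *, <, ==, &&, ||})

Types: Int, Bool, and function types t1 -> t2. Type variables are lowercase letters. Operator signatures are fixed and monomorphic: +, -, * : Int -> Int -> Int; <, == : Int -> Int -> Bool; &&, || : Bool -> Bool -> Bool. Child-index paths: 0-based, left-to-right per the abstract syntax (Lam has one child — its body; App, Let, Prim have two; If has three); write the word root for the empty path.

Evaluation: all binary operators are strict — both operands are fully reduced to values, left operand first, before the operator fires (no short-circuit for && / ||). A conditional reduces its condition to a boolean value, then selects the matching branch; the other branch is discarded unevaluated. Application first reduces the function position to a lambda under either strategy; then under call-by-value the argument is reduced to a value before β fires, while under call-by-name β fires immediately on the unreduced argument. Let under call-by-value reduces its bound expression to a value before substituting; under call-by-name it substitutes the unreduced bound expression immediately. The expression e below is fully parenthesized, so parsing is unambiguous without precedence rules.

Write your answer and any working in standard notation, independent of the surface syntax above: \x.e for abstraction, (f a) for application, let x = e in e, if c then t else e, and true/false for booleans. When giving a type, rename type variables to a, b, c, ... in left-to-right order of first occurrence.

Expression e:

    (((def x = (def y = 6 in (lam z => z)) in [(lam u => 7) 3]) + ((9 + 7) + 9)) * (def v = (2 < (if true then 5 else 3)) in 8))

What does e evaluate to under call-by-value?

Answer: 256

Trace:
step 0: (((let x = (let y = 6 in (\z.z)) in ((\u.7) 3)) + ((9 + 7) + 9)) * (let v = (2 < (if true then 5 else 3)) in 8))
step 1: [let@0.0.0] (((let x = (\z.z) in ((\u.7) 3)) + ((9 + 7) + 9)) * (let v = (2 < (if true then 5 else 3)) in 8))
step 2: [let@0.0] ((((\u.7) 3) + ((9 + 7) + 9)) * (let v = (2 < (if true then 5 else 3)) in 8))
step 3: [beta@0.0] ((7 + ((9 + 7) + 9)) * (let v = (2 < (if true then 5 else 3)) in 8))
step 4: [delta@0.1.0] ((7 + (16 + 9)) * (let v = (2 < (if true then 5 else 3)) in 8))
step 5: [delta@0.1] ((7 + 25) * (let v = (2 < (if true then 5 else 3)) in 8))
step 6: [delta@0] (32 * (let v = (2 < (if true then 5 else 3)) in 8))
step 7: [if@1.0.1] (32 * (let v = (2 < 5) in 8))
step 8: [delta@1.0] (32 * (let v = true in 8))
step 9: [let@1] (32 * 8)
step 10: [delta@root] 256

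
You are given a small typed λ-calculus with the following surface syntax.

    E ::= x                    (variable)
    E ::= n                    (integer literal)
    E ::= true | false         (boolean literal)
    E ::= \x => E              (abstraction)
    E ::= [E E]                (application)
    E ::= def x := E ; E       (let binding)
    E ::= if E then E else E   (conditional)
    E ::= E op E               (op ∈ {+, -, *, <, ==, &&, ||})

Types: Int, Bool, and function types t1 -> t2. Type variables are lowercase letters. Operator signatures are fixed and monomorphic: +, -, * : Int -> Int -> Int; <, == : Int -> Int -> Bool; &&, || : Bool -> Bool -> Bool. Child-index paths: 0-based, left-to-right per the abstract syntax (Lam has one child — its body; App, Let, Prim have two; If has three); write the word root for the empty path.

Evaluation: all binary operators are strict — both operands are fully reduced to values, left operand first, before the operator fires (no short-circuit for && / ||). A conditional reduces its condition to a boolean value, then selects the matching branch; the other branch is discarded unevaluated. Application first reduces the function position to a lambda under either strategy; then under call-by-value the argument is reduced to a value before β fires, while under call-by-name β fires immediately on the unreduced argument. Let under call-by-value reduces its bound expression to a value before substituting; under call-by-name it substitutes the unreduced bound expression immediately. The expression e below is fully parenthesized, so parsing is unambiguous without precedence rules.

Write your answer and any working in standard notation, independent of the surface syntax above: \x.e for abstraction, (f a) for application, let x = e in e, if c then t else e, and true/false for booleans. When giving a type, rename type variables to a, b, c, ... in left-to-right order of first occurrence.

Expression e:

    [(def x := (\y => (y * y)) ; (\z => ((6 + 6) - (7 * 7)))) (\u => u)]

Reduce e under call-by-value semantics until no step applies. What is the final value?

Answer: -37

Trace:
step 0: ((let x = (\y.(y * y)) in (\z.((6 + 6) - (7 * 7)))) (\u.u))
step 1: [let@0] ((\z.((6 + 6) - (7 * 7))) (\u.u))
step 2: [beta@root] ((6 + 6) - (7 * 7))
step 3: [delta@0] (12 - (7 * 7))
step 4: [delta@1] (12 - 49)
step 5: [delta@root] -37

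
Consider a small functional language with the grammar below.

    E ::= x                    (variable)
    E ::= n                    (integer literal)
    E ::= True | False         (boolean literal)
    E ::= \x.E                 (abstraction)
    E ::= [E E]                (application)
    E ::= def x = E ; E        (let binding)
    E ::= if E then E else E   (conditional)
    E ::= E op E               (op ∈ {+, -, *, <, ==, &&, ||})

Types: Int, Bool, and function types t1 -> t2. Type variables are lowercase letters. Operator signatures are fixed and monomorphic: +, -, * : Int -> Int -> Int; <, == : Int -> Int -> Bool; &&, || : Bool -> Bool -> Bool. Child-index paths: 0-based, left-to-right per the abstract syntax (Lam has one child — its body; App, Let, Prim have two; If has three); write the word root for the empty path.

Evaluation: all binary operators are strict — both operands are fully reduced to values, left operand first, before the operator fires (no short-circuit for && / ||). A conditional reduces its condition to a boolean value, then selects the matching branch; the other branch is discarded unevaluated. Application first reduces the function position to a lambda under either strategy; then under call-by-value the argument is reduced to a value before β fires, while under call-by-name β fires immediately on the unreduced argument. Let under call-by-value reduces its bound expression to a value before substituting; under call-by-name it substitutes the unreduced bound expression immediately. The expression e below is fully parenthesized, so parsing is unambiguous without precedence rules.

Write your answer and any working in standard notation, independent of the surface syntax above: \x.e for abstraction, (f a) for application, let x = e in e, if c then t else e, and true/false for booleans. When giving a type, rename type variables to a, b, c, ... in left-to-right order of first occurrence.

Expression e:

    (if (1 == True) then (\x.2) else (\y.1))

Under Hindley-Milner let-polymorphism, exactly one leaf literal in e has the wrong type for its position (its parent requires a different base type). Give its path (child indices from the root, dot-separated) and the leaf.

Trace:
  unify Int ~ Int
  unify Bool ~ Int
  FAIL: mismatch Bool ~ Int

Answer: 0.1 : true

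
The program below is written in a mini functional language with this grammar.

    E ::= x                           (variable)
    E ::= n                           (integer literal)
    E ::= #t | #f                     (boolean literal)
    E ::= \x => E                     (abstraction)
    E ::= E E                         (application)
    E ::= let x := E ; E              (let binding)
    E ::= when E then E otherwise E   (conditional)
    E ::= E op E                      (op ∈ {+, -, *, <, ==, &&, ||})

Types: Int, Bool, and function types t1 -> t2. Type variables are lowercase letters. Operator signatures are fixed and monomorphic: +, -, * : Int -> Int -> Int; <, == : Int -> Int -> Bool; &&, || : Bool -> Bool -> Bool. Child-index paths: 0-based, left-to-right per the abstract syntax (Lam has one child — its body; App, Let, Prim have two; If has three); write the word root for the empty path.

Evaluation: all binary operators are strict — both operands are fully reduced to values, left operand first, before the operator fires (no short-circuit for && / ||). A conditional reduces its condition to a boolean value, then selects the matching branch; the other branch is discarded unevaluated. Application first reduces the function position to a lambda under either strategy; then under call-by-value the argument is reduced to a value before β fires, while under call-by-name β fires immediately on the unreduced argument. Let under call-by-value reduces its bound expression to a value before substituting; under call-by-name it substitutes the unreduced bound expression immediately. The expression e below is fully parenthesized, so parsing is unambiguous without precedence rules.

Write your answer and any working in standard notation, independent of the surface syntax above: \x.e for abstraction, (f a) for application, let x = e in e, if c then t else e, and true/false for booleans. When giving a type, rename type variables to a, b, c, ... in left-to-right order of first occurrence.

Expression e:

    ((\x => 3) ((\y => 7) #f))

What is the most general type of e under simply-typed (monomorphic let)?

Working:
\x._ : a -> Int
\y._ : b -> Int
  unify b -> Int ~ Bool -> c
  unify b ~ Bool
  unify Int ~ c
_ _ : Int
  unify a -> Int ~ Int -> d
  unify a ~ Int
  unify Int ~ d
_ _ : Int

Answer: Int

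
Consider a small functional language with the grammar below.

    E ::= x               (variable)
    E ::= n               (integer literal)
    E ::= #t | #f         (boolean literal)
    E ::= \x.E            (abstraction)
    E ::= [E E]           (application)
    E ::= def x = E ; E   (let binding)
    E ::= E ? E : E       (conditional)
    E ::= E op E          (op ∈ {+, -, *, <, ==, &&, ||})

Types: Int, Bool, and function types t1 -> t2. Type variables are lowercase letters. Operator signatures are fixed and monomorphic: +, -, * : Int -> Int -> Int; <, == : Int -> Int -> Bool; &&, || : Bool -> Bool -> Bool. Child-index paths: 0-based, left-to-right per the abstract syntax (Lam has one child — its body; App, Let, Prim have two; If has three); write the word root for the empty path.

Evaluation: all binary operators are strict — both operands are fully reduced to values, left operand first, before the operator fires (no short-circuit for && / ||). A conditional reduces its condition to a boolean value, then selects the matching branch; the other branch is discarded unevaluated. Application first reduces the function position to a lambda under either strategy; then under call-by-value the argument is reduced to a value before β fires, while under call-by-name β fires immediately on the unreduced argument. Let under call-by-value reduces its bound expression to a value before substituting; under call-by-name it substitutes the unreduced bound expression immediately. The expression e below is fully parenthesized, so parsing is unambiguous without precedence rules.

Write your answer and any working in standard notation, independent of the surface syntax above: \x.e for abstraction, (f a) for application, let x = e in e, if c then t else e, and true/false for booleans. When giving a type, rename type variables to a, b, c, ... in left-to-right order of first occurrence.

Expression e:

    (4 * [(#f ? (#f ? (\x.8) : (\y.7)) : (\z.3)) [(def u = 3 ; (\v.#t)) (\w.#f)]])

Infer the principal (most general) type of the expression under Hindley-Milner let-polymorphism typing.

Derivation:
  unify Int ~ Int
  unify Bool ~ Bool
  unify Bool ~ Bool
\x._ : a -> Int
\y._ : b -> Int
  unify a -> Int ~ b -> Int
  unify a ~ b
  unify Int ~ Int
\z._ : c -> Int
  unify b -> Int ~ c -> Int
  unify b ~ c
  unify Int ~ Int
let u : Int
\v._ : d -> Bool
\w._ : e -> Bool
  unify d -> Bool ~ (e -> Bool) -> f
  unify d ~ e -> Bool
  unify Bool ~ f
_ _ : Bool
  unify c -> Int ~ Bool -> g
  unify c ~ Bool
  unify Int ~ g
_ _ : Int
  unify Int ~ Int

Answer: Int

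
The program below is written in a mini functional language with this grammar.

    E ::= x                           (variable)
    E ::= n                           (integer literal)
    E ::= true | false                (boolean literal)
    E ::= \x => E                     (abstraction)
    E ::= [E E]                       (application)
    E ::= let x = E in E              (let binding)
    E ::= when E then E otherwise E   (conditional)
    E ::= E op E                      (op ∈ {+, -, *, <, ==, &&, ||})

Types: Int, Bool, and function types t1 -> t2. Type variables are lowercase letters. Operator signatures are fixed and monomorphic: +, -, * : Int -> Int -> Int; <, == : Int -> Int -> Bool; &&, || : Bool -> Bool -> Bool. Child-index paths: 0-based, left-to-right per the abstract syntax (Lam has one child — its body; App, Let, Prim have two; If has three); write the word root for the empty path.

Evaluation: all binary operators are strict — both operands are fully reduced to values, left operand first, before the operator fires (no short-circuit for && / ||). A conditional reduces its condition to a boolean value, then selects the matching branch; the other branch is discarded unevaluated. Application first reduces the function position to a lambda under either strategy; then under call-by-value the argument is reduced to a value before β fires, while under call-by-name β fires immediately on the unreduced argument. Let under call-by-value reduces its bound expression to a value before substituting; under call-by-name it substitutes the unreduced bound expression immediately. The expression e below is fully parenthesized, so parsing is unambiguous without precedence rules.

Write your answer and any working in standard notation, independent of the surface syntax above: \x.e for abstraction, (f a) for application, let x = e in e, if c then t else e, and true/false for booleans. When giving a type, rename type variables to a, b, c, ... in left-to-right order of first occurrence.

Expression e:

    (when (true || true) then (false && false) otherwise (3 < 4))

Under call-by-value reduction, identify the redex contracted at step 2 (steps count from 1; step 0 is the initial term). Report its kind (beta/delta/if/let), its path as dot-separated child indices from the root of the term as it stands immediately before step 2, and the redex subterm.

Answer: if at root : (if true then (false && false) else (3 < 4))

Trace:
step 0: (if (true || true) then (false && false) else (3 < 4))
step 1: [delta@0] (if true then (false && false) else (3 < 4))
step 2: [if@root] (false && false)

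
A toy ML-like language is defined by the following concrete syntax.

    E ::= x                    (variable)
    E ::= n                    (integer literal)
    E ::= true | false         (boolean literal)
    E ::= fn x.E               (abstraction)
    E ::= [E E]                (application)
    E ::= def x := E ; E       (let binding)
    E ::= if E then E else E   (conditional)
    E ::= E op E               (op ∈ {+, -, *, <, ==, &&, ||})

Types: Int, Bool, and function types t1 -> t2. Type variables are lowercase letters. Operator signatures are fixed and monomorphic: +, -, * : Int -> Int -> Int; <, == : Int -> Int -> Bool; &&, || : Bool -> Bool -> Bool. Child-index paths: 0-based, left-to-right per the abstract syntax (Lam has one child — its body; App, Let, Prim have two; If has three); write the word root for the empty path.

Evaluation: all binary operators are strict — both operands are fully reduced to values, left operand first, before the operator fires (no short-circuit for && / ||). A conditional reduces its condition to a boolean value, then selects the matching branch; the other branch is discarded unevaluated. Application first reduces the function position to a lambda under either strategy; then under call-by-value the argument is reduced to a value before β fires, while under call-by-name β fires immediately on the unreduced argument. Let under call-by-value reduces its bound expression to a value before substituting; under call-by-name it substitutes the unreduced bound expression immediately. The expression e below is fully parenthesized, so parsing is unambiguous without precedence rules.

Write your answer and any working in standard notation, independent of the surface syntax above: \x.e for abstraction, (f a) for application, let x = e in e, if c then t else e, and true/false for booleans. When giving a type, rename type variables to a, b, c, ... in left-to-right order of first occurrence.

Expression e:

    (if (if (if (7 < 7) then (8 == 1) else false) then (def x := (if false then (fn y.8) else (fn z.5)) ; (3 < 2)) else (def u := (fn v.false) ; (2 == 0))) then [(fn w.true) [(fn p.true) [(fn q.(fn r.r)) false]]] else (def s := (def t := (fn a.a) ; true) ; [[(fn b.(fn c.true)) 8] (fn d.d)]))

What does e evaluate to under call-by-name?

Answer: true

Derivation:
step 0: (if (if (if (7 < 7) then (8 == 1) else false) then (let x = (if false then (\y.8) else (\z.5)) in (3 < 2)) else (let u = (\v.false) in (2 == 0))) then ((\w.true) ((\p.true) ((\q.(\r.r)) false))) else (let s = (let t = (\a.a) in true) in (((\b.(\c.true)) 8) (\d.d))))
step 1: [delta@0.0.0] (if (if (if false then (8 == 1) else false) then (let x = (if false then (\y.8) else (\z.5)) in (3 < 2)) else (let u = (\v.false) in (2 == 0))) then ((\w.true) ((\p.true) ((\q.(\r.r)) false))) else (let s = (let t = (\a.a) in true) in (((\b.(\c.true)) 8) (\d.d))))
step 2: [if@0.0] (if (if false then (let x = (if false then (\y.8) else (\z.5)) in (3 < 2)) else (let u = (\v.false) in (2 == 0))) then ((\w.true) ((\p.true) ((\q.(\r.r)) false))) else (let s = (let t = (\a.a) in true) in (((\b.(\c.true)) 8) (\d.d))))
step 3: [if@0] (if (let u = (\v.false) in (2 == 0)) then ((\w.true) ((\p.true) ((\q.(\r.r)) false))) else (let s = (let t = (\a.a) in true) in (((\b.(\c.true)) 8) (\d.d))))
step 4: [let@0] (if (2 == 0) then ((\w.true) ((\p.true) ((\q.(\r.r)) false))) else (let s = (let t = (\a.a) in true) in (((\b.(\c.true)) 8) (\d.d))))
step 5: [delta@0] (if false then ((\w.true) ((\p.true) ((\q.(\r.r)) false))) else (let s = (let t = (\a.a) in true) in (((\b.(\c.true)) 8) (\d.d))))
step 6: [if@root] (let s = (let t = (\a.a) in true) in (((\b.(\c.true)) 8) (\d.d)))
step 7: [let@root] (((\b.(\c.true)) 8) (\d.d))
step 8: [beta@0] ((\c.true) (\d.d))
step 9: [beta@root] true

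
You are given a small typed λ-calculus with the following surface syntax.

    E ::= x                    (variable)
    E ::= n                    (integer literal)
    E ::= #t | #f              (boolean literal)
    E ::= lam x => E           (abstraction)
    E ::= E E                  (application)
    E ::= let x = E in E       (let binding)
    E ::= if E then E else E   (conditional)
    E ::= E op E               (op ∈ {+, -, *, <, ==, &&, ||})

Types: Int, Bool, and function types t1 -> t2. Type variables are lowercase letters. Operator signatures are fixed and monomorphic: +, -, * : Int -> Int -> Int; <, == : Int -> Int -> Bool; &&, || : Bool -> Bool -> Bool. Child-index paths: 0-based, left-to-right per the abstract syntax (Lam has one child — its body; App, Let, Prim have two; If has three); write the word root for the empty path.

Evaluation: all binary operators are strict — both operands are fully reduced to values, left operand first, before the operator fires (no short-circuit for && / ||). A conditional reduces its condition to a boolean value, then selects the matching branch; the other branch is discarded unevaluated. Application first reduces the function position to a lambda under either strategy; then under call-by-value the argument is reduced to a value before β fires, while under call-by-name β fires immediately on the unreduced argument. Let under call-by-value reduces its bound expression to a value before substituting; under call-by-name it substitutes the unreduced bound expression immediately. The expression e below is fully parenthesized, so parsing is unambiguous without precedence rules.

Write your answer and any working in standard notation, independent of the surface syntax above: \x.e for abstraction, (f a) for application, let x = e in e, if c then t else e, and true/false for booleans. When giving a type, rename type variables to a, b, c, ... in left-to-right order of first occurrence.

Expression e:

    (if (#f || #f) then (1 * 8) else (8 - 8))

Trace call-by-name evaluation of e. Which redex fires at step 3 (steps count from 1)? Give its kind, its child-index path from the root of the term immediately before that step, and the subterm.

Answer: delta at root : (8 - 8)

Derivation:
step 0: (if (false || false) then (1 * 8) else (8 - 8))
step 1: [delta@0] (if false then (1 * 8) else (8 - 8))
step 2: [if@root] (8 - 8)
step 3: [delta@root] 0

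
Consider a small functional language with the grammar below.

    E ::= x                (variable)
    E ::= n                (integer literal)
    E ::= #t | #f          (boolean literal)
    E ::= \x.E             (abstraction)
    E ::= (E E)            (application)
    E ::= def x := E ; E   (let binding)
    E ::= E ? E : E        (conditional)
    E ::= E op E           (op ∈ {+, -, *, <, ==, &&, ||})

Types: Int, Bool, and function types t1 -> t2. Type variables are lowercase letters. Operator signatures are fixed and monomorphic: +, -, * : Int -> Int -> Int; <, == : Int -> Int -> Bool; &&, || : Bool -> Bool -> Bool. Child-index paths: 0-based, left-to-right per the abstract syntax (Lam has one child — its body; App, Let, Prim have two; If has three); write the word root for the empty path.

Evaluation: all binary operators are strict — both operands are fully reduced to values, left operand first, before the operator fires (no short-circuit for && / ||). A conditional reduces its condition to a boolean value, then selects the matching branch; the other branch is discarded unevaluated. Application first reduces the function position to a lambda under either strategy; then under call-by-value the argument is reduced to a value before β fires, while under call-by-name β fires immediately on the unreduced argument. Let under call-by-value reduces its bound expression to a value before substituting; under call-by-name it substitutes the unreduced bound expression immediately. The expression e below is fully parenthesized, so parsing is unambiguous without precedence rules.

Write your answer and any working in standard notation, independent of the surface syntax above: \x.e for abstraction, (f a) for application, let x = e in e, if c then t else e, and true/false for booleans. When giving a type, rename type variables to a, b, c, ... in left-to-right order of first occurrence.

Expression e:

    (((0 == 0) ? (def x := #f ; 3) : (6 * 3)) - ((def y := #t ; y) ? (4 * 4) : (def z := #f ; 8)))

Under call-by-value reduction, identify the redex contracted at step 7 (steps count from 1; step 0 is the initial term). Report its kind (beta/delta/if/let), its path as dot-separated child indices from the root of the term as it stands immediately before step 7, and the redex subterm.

Derivation:
step 0: ((if (0 == 0) then (let x = false in 3) else (6 * 3)) - (if (let y = true in y) then (4 * 4) else (let z = false in 8)))
step 1: [delta@0.0] ((if true then (let x = false in 3) else (6 * 3)) - (if (let y = true in y) then (4 * 4) else (let z = false in 8)))
step 2: [if@0] ((let x = false in 3) - (if (let y = true in y) then (4 * 4) else (let z = false in 8)))
step 3: [let@0] (3 - (if (let y = true in y) then (4 * 4) else (let z = false in 8)))
step 4: [let@1.0] (3 - (if true then (4 * 4) else (let z = false in 8)))
step 5: [if@1] (3 - (4 * 4))
step 6: [delta@1] (3 - 16)
step 7: [delta@root] -13

Answer: delta at root : (3 - 16)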